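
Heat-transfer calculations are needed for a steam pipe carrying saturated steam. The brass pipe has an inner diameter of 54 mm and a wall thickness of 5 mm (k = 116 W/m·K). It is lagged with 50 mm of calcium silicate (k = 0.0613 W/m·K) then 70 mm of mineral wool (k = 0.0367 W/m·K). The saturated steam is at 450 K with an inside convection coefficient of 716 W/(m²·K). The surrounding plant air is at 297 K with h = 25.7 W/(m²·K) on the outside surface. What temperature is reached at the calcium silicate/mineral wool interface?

T ≈ 377 K

Radial resistances (cylindrical: R_cond = ln(r_o/r_i)/(2πkL), R_conv = 1/(h·2πrL)):
R_inner film = 1/(h_i·2πr₁L) = 1/(716×2π×0.027×1) = 0.008233 K/W
R_brass pipe wall = ln(32/27)/(2π×116×1) = 2.331×10^-4 K/W
R_calcium silicate = ln(82/32)/(2π×0.0613×1) = 2.443 K/W
R_mineral wool = ln(152/82)/(2π×0.0367×1) = 2.676 K/W
R_outer film = 1/(h_o·2πr_oL) = 1/(25.7×2π×0.152×1) = 0.04074 K/W
R_total = 5.169 K/W
Q = ΔT/R_total = 153/5.169
Q = 29.6 W/m
T_interface = T_inner − Q·ΣR(inner→interface) = 450 − 29.6×2.452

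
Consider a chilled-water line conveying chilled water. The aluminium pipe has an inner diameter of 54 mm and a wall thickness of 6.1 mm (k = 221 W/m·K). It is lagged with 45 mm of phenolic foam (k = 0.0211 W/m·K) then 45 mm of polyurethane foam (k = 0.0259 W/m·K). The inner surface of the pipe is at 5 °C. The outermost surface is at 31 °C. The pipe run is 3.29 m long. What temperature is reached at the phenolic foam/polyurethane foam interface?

Per-layer cylindrical resistances, series-summed:
R_aluminium pipe wall = ln(33.1/27)/(2π×221×3.29) = 4.459×10^-5 K/W
R_phenolic foam = ln(78.1/33.1)/(2π×0.0211×3.29) = 1.968 K/W
R_polyurethane foam = ln(123.1/78.1)/(2π×0.0259×3.29) = 0.8499 K/W
R_total = 2.818 K/W
Q = ΔT/R_total = 26/2.818
Q = 9.23 W
T_interface = T_inner + Q·ΣR(inner→interface) = 5 + 9.23×1.968

T ≈ 23.2 °C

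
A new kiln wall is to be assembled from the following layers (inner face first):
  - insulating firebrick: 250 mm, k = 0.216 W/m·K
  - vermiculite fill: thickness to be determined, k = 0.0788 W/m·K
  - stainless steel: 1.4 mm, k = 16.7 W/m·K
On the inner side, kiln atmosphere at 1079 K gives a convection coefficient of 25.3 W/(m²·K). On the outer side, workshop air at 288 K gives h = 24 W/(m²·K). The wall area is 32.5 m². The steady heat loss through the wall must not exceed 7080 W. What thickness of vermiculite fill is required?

L ≈ 189 mm

Series thermal resistances:
R_inner film = 1/(h_i·A) = 1/(25.3×32.5) = 0.001216 K/W
R_insulating firebrick = L/(kA) = 0.25/(0.216×32.5) = 0.03561 K/W
R_stainless steel = L/(kA) = 0.0014/(16.7×32.5) = 2.579×10^-6 K/W
R_outer film = 1/(h_o·A) = 1/(24×32.5) = 0.001282 K/W
Sum of the known resistances R_other = 0.03811 K/W
Required total resistance R_tot = ΔT/Q_allow = 791/7080 = 0.1117 K/W
R_vermiculite fill = R_tot − R_other = 0.07361 K/W
L = R·k·A = 0.07361×0.0788×32.5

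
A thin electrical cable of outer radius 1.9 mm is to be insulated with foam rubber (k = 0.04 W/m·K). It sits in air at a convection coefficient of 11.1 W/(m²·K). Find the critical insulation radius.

r_cr ≈ 3.6 mm

For a cylinder r_cr = k/h = 0.04/11.1
r_cr = 3.6 mm; since the bare radius (1.9 mm) is below r_cr, adding a thin layer of insulation will *increase* heat loss.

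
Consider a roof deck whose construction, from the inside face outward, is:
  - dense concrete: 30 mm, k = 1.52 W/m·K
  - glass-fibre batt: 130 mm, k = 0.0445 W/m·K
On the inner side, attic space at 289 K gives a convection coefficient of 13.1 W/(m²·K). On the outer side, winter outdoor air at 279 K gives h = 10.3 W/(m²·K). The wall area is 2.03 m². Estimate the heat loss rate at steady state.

Q ≈ 6.52 W

Series thermal resistances:
R_inner film = 1/(h_i·A) = 1/(13.1×2.03) = 0.0376 K/W
R_dense concrete = L/(kA) = 0.03/(1.52×2.03) = 0.009723 K/W
R_glass-fibre batt = L/(kA) = 0.13/(0.0445×2.03) = 1.439 K/W
R_outer film = 1/(h_o·A) = 1/(10.3×2.03) = 0.04783 K/W
R_total = 1.534 K/W
Q = ΔT / R_total = 10 / 1.534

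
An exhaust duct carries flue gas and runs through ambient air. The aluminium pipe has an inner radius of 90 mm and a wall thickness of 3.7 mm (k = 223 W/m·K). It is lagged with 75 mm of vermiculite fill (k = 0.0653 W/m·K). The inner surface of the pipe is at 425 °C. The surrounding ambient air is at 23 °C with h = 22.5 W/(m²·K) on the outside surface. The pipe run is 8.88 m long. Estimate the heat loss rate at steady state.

For a radial system each layer contributes R = ln(r_out/r_in)/(2πkL); films add R = 1/(hA).
R_aluminium pipe wall = ln(93.7/90)/(2π×223×8.88) = 3.238×10^-6 K/W
R_vermiculite fill = ln(168.7/93.7)/(2π×0.0653×8.88) = 0.1614 K/W
R_outer film = 1/(h_o·2πr_oL) = 1/(22.5×2π×0.1687×8.88) = 0.004722 K/W
R_total = 0.1661 K/W
Q = ΔT/R_total = 402/0.1661

Q ≈ 2420 W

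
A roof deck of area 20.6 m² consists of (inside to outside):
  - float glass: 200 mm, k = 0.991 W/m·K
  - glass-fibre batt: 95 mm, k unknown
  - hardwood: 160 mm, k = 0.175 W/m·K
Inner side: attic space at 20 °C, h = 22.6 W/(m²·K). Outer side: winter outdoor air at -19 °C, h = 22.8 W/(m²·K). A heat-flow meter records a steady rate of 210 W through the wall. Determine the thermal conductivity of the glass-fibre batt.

Model the wall as resistances in series:
R_inner film = 1/(h_i·A) = 1/(22.6×20.6) = 0.002148 K/W
R_float glass = L/(kA) = 0.2/(0.991×20.6) = 0.009797 K/W
R_hardwood = L/(kA) = 0.16/(0.175×20.6) = 0.04438 K/W
R_outer film = 1/(h_o·A) = 1/(22.8×20.6) = 0.002129 K/W
Sum of known resistances R_other = 0.05846 K/W
Total R = ΔT/Q = 39/210 = 0.1857 K/W
R_glass-fibre batt = R_total − R_other = 0.1273 K/W
k = L/(R·A) = 0.095/(0.1273×20.6)

k ≈ 0.0362 W/(m·K)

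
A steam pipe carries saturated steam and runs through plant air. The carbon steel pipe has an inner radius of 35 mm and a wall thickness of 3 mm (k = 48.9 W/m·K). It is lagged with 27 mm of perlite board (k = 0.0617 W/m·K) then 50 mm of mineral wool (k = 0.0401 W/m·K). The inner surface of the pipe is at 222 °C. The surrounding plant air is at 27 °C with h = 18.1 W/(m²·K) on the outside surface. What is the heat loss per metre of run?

For a radial system each layer contributes R = ln(r_out/r_in)/(2πkL); films add R = 1/(hA).
R_carbon steel pipe wall = ln(38/35)/(2π×48.9×1) = 2.677×10^-4 K/W
R_perlite board = ln(65/38)/(2π×0.0617×1) = 1.385 K/W
R_mineral wool = ln(115/65)/(2π×0.0401×1) = 2.264 K/W
R_outer film = 1/(h_o·2πr_oL) = 1/(18.1×2π×0.115×1) = 0.07646 K/W
R_total = 3.726 K/W
Q = ΔT/R_total = 195/3.726

q′ ≈ 52.3 W/m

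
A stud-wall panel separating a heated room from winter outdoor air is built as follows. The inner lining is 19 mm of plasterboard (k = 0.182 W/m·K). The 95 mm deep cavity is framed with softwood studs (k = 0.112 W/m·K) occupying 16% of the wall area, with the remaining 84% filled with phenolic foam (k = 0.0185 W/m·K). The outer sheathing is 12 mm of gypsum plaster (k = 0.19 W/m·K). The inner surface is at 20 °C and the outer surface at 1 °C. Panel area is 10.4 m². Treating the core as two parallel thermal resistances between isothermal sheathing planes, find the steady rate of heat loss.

Q ≈ 65.7 W

Sheathing layers in series; stud and cavity paths in parallel between them.
R_inner = 0.019/(0.182×10.4) = 0.01004 K/W
R_stud  = 0.095/(0.112×0.16×10.4) = 0.5097 K/W
R_cav   = 0.095/(0.0185×0.84×10.4) = 0.5878 K/W
1/R_core = 1/R_stud + 1/R_cav → R_core = 0.273 K/W
R_outer = 0.012/(0.19×10.4) = 0.006073 K/W
R_total = 0.2891 K/W
Q = ΔT/R_total = 19/0.2891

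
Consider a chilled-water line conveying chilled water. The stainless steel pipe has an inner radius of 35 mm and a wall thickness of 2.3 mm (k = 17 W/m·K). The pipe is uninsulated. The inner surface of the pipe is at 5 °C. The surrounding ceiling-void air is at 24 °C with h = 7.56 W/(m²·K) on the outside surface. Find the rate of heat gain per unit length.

For a radial system each layer contributes R = ln(r_out/r_in)/(2πkL); films add R = 1/(hA).
R_stainless steel pipe wall = ln(37.3/35)/(2π×17×1) = 5.959×10^-4 K/W
R_outer film = 1/(h_o·2πr_oL) = 1/(7.56×2π×0.0373×1) = 0.5644 K/W
R_total = 0.565 K/W
Q = ΔT/R_total = 19/0.565

q′ ≈ 33.6 W/m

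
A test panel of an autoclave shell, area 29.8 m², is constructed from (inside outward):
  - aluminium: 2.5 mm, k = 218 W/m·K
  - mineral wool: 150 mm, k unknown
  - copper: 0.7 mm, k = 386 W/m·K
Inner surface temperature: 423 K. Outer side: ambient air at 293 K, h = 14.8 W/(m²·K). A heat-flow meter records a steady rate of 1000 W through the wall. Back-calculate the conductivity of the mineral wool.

k ≈ 0.0394 W/(m·K)

Using the resistance-network approach (series):
R_aluminium = L/(kA) = 0.0025/(218×29.8) = 3.848×10^-7 K/W
R_copper = L/(kA) = 0.0007/(386×29.8) = 6.085×10^-8 K/W
R_outer film = 1/(h_o·A) = 1/(14.8×29.8) = 0.002267 K/W
Sum of known resistances R_other = 0.002268 K/W
Total R = ΔT/Q = 130/1000 = 0.13 K/W
R_mineral wool = R_total − R_other = 0.1277 K/W
k = L/(R·A) = 0.15/(0.1277×29.8)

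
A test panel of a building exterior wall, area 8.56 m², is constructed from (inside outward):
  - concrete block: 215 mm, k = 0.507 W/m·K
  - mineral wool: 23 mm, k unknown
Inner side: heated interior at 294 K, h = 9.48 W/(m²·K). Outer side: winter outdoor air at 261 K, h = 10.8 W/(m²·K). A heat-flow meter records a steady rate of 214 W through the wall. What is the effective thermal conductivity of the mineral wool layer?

Using the resistance-network approach (series):
R_inner film = 1/(h_i·A) = 1/(9.48×8.56) = 0.01232 K/W
R_concrete block = L/(kA) = 0.215/(0.507×8.56) = 0.04954 K/W
R_outer film = 1/(h_o·A) = 1/(10.8×8.56) = 0.01082 K/W
Sum of known resistances R_other = 0.07268 K/W
Total R = ΔT/Q = 33/214 = 0.1542 K/W
R_mineral wool = R_total − R_other = 0.08153 K/W
k = L/(R·A) = 0.023/(0.08153×8.56)

k ≈ 0.033 W/(m·K)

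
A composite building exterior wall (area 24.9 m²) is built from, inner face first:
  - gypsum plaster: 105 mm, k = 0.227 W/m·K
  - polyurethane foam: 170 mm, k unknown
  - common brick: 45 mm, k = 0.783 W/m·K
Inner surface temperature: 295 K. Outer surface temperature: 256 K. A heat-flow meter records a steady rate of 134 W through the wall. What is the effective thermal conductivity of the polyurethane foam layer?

Series thermal resistances:
R_gypsum plaster = L/(kA) = 0.105/(0.227×24.9) = 0.01858 K/W
R_common brick = L/(kA) = 0.045/(0.783×24.9) = 0.002308 K/W
Sum of known resistances R_other = 0.02088 K/W
Total R = ΔT/Q = 39/134 = 0.291 K/W
R_polyurethane foam = R_total − R_other = 0.2702 K/W
k = L/(R·A) = 0.17/(0.2702×24.9)

k ≈ 0.0253 W/(m·K)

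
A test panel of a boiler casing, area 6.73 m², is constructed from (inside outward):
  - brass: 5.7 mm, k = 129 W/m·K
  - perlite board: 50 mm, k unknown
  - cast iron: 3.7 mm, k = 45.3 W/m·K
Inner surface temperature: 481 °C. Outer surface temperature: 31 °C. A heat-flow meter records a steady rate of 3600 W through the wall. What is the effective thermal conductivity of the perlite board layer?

k ≈ 0.0594 W/(m·K)

Model the wall as resistances in series:
R_brass = L/(kA) = 0.0057/(129×6.73) = 6.566×10^-6 K/W
R_cast iron = L/(kA) = 0.0037/(45.3×6.73) = 1.214×10^-5 K/W
Sum of known resistances R_other = 1.87×10^-5 K/W
Total R = ΔT/Q = 450/3600 = 0.125 K/W
R_perlite board = R_total − R_other = 0.125 K/W
k = L/(R·A) = 0.05/(0.125×6.73)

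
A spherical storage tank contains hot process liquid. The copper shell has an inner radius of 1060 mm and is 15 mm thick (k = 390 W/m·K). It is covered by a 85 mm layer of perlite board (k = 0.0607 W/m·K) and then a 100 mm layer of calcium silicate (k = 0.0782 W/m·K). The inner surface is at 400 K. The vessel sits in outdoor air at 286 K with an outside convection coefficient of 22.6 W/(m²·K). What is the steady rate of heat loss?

Q ≈ 707 W

Spherical conduction: R = (1/r_in − 1/r_out)/(4πk) per layer; series-sum.
R_copper shell = (1/1.06 − 1/1.075)/(4π×390) = 2.686×10^-6 K/W
R_perlite board = (1/1.075 − 1/1.16)/(4π×0.0607) = 0.08936 K/W
R_calcium silicate = (1/1.16 − 1/1.26)/(4π×0.0782) = 0.06962 K/W
R_outer film = 1/(h·4πr_o²) = 1/(22.6×4π×1.26²) = 0.002218 K/W
R_total = 0.1612 K/W
Q = ΔT/R_total = 114/0.1612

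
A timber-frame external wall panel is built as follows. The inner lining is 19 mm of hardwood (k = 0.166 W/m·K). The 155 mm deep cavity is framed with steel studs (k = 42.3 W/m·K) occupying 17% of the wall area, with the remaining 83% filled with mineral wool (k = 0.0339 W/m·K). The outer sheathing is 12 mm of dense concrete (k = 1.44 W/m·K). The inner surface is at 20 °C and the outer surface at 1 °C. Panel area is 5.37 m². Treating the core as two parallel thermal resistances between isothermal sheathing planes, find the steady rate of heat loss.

Sheathing layers in series; stud and cavity paths in parallel between them.
R_inner = 0.019/(0.166×5.37) = 0.02131 K/W
R_stud  = 0.155/(42.3×0.17×5.37) = 0.004014 K/W
R_cav   = 0.155/(0.0339×0.83×5.37) = 1.026 K/W
1/R_core = 1/R_stud + 1/R_cav → R_core = 0.003998 K/W
R_outer = 0.012/(1.44×5.37) = 0.001552 K/W
R_total = 0.02686 K/W
Q = ΔT/R_total = 19/0.02686

Q ≈ 707 W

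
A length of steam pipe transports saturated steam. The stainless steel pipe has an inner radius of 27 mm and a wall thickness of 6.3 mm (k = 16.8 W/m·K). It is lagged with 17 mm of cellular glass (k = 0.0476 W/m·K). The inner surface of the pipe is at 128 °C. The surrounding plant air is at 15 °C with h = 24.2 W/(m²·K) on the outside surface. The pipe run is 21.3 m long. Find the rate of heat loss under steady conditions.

Per-layer cylindrical resistances, series-summed:
R_stainless steel pipe wall = ln(33.3/27)/(2π×16.8×21.3) = 9.328×10^-5 K/W
R_cellular glass = ln(50.3/33.3)/(2π×0.0476×21.3) = 0.06474 K/W
R_outer film = 1/(h_o·2πr_oL) = 1/(24.2×2π×0.0503×21.3) = 0.006138 K/W
R_total = 0.07098 K/W
Q = ΔT/R_total = 113/0.07098

Q ≈ 1590 W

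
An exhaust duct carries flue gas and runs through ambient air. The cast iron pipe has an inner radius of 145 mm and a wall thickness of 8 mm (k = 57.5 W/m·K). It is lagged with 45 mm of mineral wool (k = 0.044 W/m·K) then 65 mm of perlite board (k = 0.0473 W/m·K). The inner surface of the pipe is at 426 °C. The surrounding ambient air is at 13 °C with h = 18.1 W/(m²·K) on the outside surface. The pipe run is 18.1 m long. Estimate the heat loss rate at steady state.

Treating each annulus and film as a series resistance:
R_cast iron pipe wall = ln(153/145)/(2π×57.5×18.1) = 8.213×10^-6 K/W
R_mineral wool = ln(198/153)/(2π×0.044×18.1) = 0.05153 K/W
R_perlite board = ln(263/198)/(2π×0.0473×18.1) = 0.05277 K/W
R_outer film = 1/(h_o·2πr_oL) = 1/(18.1×2π×0.263×18.1) = 0.001847 K/W
R_total = 0.1062 K/W
Q = ΔT/R_total = 413/0.1062

Q ≈ 3890 W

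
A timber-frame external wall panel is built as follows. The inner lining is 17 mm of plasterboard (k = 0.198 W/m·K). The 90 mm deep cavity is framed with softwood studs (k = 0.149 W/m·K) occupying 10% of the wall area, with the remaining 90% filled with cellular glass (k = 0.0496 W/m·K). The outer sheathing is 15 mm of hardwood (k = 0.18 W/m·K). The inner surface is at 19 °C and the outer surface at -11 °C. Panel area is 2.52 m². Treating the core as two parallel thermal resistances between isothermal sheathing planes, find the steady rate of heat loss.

Sheathing layers in series; stud and cavity paths in parallel between them.
R_inner = 0.017/(0.198×2.52) = 0.03407 K/W
R_stud  = 0.09/(0.149×0.1×2.52) = 2.397 K/W
R_cav   = 0.09/(0.0496×0.9×2.52) = 0.8001 K/W
1/R_core = 1/R_stud + 1/R_cav → R_core = 0.5998 K/W
R_outer = 0.015/(0.18×2.52) = 0.03307 K/W
R_total = 0.667 K/W
Q = ΔT/R_total = 30/0.667

Q ≈ 45 W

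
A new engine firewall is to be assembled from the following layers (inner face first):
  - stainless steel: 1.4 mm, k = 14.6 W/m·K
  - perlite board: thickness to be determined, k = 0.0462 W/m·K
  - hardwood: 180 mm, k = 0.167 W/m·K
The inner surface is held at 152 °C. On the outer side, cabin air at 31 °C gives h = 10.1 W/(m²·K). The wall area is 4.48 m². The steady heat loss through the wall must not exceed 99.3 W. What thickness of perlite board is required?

L ≈ 198 mm

Model the wall as resistances in series:
R_stainless steel = L/(kA) = 0.0014/(14.6×4.48) = 2.14×10^-5 K/W
R_hardwood = L/(kA) = 0.18/(0.167×4.48) = 0.2406 K/W
R_outer film = 1/(h_o·A) = 1/(10.1×4.48) = 0.0221 K/W
Sum of the known resistances R_other = 0.2627 K/W
Required total resistance R_tot = ΔT/Q_allow = 121/99.3 = 1.219 K/W
R_perlite board = R_tot − R_other = 0.9558 K/W
L = R·k·A = 0.9558×0.0462×4.48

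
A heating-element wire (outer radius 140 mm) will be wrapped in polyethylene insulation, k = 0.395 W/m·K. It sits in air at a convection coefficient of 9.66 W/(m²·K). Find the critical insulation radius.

For a cylinder r_cr = k/h = 0.395/9.66
r_cr = 40.9 mm; since the bare radius (140 mm) is above r_cr, any added insulation will reduce heat loss.

r_cr ≈ 40.9 mm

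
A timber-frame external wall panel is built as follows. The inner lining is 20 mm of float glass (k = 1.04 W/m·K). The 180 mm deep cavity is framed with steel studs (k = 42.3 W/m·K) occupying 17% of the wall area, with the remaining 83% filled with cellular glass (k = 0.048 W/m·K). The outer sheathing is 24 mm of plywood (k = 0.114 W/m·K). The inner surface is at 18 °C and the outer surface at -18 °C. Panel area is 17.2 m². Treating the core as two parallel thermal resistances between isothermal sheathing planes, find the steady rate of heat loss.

Q ≈ 2430 W

Sheathing layers in series; stud and cavity paths in parallel between them.
R_inner = 0.02/(1.04×17.2) = 0.001118 K/W
R_stud  = 0.18/(42.3×0.17×17.2) = 0.001455 K/W
R_cav   = 0.18/(0.048×0.83×17.2) = 0.2627 K/W
1/R_core = 1/R_stud + 1/R_cav → R_core = 0.001447 K/W
R_outer = 0.024/(0.114×17.2) = 0.01224 K/W
R_total = 0.01481 K/W
Q = ΔT/R_total = 36/0.01481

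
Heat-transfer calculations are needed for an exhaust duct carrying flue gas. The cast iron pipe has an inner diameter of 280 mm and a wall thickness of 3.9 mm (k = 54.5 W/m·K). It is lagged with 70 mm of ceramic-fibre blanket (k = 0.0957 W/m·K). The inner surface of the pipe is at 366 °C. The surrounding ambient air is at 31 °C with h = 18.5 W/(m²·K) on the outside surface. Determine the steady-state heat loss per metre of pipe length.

q′ ≈ 479 W/m

For a radial system each layer contributes R = ln(r_out/r_in)/(2πkL); films add R = 1/(hA).
R_cast iron pipe wall = ln(143.9/140)/(2π×54.5×1) = 8.024×10^-5 K/W
R_ceramic-fibre blanket = ln(213.9/143.9)/(2π×0.0957×1) = 0.6592 K/W
R_outer film = 1/(h_o·2πr_oL) = 1/(18.5×2π×0.2139×1) = 0.04022 K/W
R_total = 0.6995 K/W
Q = ΔT/R_total = 335/0.6995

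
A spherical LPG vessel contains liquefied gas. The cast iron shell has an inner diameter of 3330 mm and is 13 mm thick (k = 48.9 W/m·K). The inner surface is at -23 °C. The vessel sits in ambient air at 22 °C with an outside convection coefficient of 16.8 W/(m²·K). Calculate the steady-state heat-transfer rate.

Q ≈ 26600 W

Each spherical layer contributes R = (1/r_i − 1/r_o)/(4πk):
R_cast iron shell = (1/1.665 − 1/1.678)/(4π×48.9) = 7.572×10^-6 K/W
R_outer film = 1/(h·4πr_o²) = 1/(16.8×4π×1.678²) = 0.001682 K/W
R_total = 0.00169 K/W
Q = ΔT/R_total = 45/0.00169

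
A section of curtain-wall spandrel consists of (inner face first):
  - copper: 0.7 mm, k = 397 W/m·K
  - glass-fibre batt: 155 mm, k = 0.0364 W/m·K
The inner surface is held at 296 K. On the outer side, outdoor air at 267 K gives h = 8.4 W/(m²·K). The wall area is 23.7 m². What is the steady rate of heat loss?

Q ≈ 157 W

Series thermal resistances:
R_copper = L/(kA) = 0.0007/(397×23.7) = 7.44×10^-8 K/W
R_glass-fibre batt = L/(kA) = 0.155/(0.0364×23.7) = 0.1797 K/W
R_outer film = 1/(h_o·A) = 1/(8.4×23.7) = 0.005023 K/W
R_total = 0.1847 K/W
Q = ΔT / R_total = 29 / 0.1847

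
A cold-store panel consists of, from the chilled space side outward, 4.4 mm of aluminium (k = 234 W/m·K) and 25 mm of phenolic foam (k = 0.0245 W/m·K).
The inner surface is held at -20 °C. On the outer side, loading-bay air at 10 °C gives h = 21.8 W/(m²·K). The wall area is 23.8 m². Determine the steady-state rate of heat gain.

Q ≈ 670 W

Treating each layer as a thermal resistance in series:
R_aluminium = L/(kA) = 0.0044/(234×23.8) = 7.901×10^-7 K/W
R_phenolic foam = L/(kA) = 0.025/(0.0245×23.8) = 0.04287 K/W
R_outer film = 1/(h_o·A) = 1/(21.8×23.8) = 0.001927 K/W
R_total = 0.0448 K/W
Q = ΔT / R_total = 30 / 0.0448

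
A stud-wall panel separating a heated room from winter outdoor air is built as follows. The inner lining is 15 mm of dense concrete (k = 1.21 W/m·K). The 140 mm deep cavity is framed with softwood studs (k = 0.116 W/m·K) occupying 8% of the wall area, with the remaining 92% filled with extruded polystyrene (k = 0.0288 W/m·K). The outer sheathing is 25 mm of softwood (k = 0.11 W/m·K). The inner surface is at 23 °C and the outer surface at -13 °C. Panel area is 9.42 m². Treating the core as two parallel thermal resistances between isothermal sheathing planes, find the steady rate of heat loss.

Q ≈ 81.7 W

Sheathing layers in series; stud and cavity paths in parallel between them.
R_inner = 0.015/(1.21×9.42) = 0.001316 K/W
R_stud  = 0.14/(0.116×0.08×9.42) = 1.602 K/W
R_cav   = 0.14/(0.0288×0.92×9.42) = 0.5609 K/W
1/R_core = 1/R_stud + 1/R_cav → R_core = 0.4154 K/W
R_outer = 0.025/(0.11×9.42) = 0.02413 K/W
R_total = 0.4409 K/W
Q = ΔT/R_total = 36/0.4409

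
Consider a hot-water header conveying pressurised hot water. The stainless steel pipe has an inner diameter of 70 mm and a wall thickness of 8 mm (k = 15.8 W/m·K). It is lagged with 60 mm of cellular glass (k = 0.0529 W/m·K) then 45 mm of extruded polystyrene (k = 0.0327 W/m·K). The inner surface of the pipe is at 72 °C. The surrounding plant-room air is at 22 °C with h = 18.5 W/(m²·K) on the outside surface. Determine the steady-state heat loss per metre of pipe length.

q′ ≈ 11.2 W/m

Treating each annulus and film as a series resistance:
R_stainless steel pipe wall = ln(43/35)/(2π×15.8×1) = 0.002074 K/W
R_cellular glass = ln(103/43)/(2π×0.0529×1) = 2.628 K/W
R_extruded polystyrene = ln(148/103)/(2π×0.0327×1) = 1.764 K/W
R_outer film = 1/(h_o·2πr_oL) = 1/(18.5×2π×0.148×1) = 0.05813 K/W
R_total = 4.453 K/W
Q = ΔT/R_total = 50/4.453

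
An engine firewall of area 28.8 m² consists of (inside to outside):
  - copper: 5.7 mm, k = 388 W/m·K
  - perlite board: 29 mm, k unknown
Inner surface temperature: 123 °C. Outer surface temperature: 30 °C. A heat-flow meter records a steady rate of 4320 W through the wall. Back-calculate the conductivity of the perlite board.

Thermal resistances in series:
R_copper = L/(kA) = 0.0057/(388×28.8) = 5.101×10^-7 K/W
Sum of known resistances R_other = 5.101×10^-7 K/W
Total R = ΔT/Q = 93/4320 = 0.02153 K/W
R_perlite board = R_total − R_other = 0.02153 K/W
k = L/(R·A) = 0.029/(0.02153×28.8)

k ≈ 0.0468 W/(m·K)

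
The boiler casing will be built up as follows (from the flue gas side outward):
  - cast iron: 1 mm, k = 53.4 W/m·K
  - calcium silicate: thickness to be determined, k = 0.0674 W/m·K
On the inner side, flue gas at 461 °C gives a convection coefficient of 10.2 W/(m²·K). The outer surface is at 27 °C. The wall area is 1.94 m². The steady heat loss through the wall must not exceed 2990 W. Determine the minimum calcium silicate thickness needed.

L ≈ 12.4 mm

Model the wall as resistances in series:
R_inner film = 1/(h_i·A) = 1/(10.2×1.94) = 0.05054 K/W
R_cast iron = L/(kA) = 0.001/(53.4×1.94) = 9.653×10^-6 K/W
Sum of the known resistances R_other = 0.05055 K/W
Required total resistance R_tot = ΔT/Q_allow = 434/2990 = 0.1452 K/W
R_calcium silicate = R_tot − R_other = 0.09461 K/W
L = R·k·A = 0.09461×0.0674×1.94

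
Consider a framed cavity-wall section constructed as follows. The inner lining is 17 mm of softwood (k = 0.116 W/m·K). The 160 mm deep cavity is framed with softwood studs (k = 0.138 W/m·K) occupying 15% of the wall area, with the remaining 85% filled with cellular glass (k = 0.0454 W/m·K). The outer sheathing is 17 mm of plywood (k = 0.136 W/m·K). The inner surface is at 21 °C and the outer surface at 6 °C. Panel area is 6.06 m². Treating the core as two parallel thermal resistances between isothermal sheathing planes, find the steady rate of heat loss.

Q ≈ 30.6 W

Sheathing layers in series; stud and cavity paths in parallel between them.
R_inner = 0.017/(0.116×6.06) = 0.02418 K/W
R_stud  = 0.16/(0.138×0.15×6.06) = 1.275 K/W
R_cav   = 0.16/(0.0454×0.85×6.06) = 0.6842 K/W
1/R_core = 1/R_stud + 1/R_cav → R_core = 0.4453 K/W
R_outer = 0.017/(0.136×6.06) = 0.02063 K/W
R_total = 0.4901 K/W
Q = ΔT/R_total = 15/0.4901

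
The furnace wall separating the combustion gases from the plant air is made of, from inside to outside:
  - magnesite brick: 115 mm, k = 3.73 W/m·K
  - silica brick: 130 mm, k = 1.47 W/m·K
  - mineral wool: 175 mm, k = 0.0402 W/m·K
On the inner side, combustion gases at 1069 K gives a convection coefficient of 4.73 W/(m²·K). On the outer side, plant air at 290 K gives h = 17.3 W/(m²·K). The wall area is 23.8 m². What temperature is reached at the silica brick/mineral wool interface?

T ≈ 1010 K

Model the wall as resistances in series:
R_inner film = 1/(h_i·A) = 1/(4.73×23.8) = 0.008883 K/W
R_magnesite brick = L/(kA) = 0.115/(3.73×23.8) = 0.001295 K/W
R_silica brick = L/(kA) = 0.13/(1.47×23.8) = 0.003716 K/W
R_mineral wool = L/(kA) = 0.175/(0.0402×23.8) = 0.1829 K/W
R_outer film = 1/(h_o·A) = 1/(17.3×23.8) = 0.002429 K/W
R_total = 0.1992 K/W;  Q = ΔT/R_total = 779/0.1992 = 3910 W
T_interface = T_inner − Q·ΣR(inner→interface) = 1069 − 3910×0.01389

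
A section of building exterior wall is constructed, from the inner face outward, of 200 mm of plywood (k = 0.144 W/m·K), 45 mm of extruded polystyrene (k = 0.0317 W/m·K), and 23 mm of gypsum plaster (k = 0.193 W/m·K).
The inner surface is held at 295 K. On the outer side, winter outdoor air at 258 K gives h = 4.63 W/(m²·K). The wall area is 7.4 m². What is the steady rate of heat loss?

Treating each layer as a thermal resistance in series:
R_plywood = L/(kA) = 0.2/(0.144×7.4) = 0.1877 K/W
R_extruded polystyrene = L/(kA) = 0.045/(0.0317×7.4) = 0.1918 K/W
R_gypsum plaster = L/(kA) = 0.023/(0.193×7.4) = 0.0161 K/W
R_outer film = 1/(h_o·A) = 1/(4.63×7.4) = 0.02919 K/W
R_total = 0.4248 K/W
Q = ΔT / R_total = 37 / 0.4248

Q ≈ 87.1 W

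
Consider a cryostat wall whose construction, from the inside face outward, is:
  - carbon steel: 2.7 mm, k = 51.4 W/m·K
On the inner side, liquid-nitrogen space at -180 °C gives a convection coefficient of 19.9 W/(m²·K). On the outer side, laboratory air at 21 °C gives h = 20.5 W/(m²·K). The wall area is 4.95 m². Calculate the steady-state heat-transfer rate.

Treating each layer as a thermal resistance in series:
R_inner film = 1/(h_i·A) = 1/(19.9×4.95) = 0.01015 K/W
R_carbon steel = L/(kA) = 0.0027/(51.4×4.95) = 1.061×10^-5 K/W
R_outer film = 1/(h_o·A) = 1/(20.5×4.95) = 0.009855 K/W
R_total = 0.02002 K/W
Q = ΔT / R_total = 201 / 0.02002

Q ≈ 10000 W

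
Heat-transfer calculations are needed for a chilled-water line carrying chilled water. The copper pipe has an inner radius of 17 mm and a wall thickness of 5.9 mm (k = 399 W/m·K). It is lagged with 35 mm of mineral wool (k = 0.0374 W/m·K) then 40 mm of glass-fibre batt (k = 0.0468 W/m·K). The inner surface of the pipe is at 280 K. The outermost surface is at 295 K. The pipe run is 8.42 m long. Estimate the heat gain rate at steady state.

Treating each annulus and film as a series resistance:
R_copper pipe wall = ln(22.9/17)/(2π×399×8.42) = 1.411×10^-5 K/W
R_mineral wool = ln(57.9/22.9)/(2π×0.0374×8.42) = 0.4688 K/W
R_glass-fibre batt = ln(97.9/57.9)/(2π×0.0468×8.42) = 0.2121 K/W
R_total = 0.6809 K/W
Q = ΔT/R_total = 15/0.6809

Q ≈ 22 W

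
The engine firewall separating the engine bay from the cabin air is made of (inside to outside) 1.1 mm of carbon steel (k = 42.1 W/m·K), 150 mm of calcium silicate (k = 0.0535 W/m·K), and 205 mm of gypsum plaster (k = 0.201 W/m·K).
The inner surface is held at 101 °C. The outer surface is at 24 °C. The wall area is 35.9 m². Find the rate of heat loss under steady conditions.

Q ≈ 723 W

Model the wall as resistances in series:
R_carbon steel = L/(kA) = 0.0011/(42.1×35.9) = 7.278×10^-7 K/W
R_calcium silicate = L/(kA) = 0.15/(0.0535×35.9) = 0.0781 K/W
R_gypsum plaster = L/(kA) = 0.205/(0.201×35.9) = 0.02841 K/W
R_total = 0.1065 K/W
Q = ΔT / R_total = 77 / 0.1065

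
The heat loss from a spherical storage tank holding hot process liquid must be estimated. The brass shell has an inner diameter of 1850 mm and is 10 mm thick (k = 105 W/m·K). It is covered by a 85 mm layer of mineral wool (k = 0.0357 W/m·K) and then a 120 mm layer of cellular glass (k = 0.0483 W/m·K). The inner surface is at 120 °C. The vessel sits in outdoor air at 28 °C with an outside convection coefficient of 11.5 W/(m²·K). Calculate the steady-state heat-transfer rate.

Q ≈ 246 W

Each spherical layer contributes R = (1/r_i − 1/r_o)/(4πk):
R_brass shell = (1/0.925 − 1/0.935)/(4π×105) = 8.763×10^-6 K/W
R_mineral wool = (1/0.935 − 1/1.02)/(4π×0.0357) = 0.1987 K/W
R_cellular glass = (1/1.02 − 1/1.14)/(4π×0.0483) = 0.17 K/W
R_outer film = 1/(h·4πr_o²) = 1/(11.5×4π×1.14²) = 0.005325 K/W
R_total = 0.374 K/W
Q = ΔT/R_total = 92/0.374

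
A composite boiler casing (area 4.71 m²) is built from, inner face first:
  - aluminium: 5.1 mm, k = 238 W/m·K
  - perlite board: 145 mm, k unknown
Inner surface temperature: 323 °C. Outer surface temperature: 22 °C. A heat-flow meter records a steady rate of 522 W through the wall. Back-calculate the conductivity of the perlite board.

k ≈ 0.0534 W/(m·K)

Model the wall as resistances in series:
R_aluminium = L/(kA) = 0.0051/(238×4.71) = 4.55×10^-6 K/W
Sum of known resistances R_other = 4.55×10^-6 K/W
Total R = ΔT/Q = 301/522 = 0.5766 K/W
R_perlite board = R_total − R_other = 0.5766 K/W
k = L/(R·A) = 0.145/(0.5766×4.71)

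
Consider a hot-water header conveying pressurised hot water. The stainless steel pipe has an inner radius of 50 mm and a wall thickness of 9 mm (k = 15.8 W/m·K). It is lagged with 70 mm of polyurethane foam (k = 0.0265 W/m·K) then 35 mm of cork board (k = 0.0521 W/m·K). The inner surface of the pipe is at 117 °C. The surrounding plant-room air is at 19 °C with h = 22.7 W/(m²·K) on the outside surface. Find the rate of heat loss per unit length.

Radial resistances (cylindrical: R_cond = ln(r_o/r_i)/(2πkL), R_conv = 1/(h·2πrL)):
R_stainless steel pipe wall = ln(59/50)/(2π×15.8×1) = 0.001667 K/W
R_polyurethane foam = ln(129/59)/(2π×0.0265×1) = 4.698 K/W
R_cork board = ln(164/129)/(2π×0.0521×1) = 0.7333 K/W
R_outer film = 1/(h_o·2πr_oL) = 1/(22.7×2π×0.164×1) = 0.04275 K/W
R_total = 5.476 K/W
Q = ΔT/R_total = 98/5.476

q′ ≈ 17.9 W/m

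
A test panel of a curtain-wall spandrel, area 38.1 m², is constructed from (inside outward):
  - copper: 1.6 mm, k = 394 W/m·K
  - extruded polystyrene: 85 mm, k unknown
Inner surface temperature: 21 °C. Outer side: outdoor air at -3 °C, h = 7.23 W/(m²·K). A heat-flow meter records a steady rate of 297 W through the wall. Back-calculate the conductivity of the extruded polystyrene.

k ≈ 0.0289 W/(m·K)

Thermal resistances in series:
R_copper = L/(kA) = 0.0016/(394×38.1) = 1.066×10^-7 K/W
R_outer film = 1/(h_o·A) = 1/(7.23×38.1) = 0.00363 K/W
Sum of known resistances R_other = 0.00363 K/W
Total R = ΔT/Q = 24/297 = 0.08081 K/W
R_extruded polystyrene = R_total − R_other = 0.07718 K/W
k = L/(R·A) = 0.085/(0.07718×38.1)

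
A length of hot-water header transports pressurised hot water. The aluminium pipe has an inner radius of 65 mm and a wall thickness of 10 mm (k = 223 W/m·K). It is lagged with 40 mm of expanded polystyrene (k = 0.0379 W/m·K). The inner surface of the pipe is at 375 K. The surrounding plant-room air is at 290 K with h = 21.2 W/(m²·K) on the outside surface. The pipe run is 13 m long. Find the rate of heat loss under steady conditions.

Treating each annulus and film as a series resistance:
R_aluminium pipe wall = ln(75/65)/(2π×223×13) = 7.856×10^-6 K/W
R_expanded polystyrene = ln(115/75)/(2π×0.0379×13) = 0.1381 K/W
R_outer film = 1/(h_o·2πr_oL) = 1/(21.2×2π×0.115×13) = 0.005022 K/W
R_total = 0.1431 K/W
Q = ΔT/R_total = 85/0.1431

Q ≈ 594 W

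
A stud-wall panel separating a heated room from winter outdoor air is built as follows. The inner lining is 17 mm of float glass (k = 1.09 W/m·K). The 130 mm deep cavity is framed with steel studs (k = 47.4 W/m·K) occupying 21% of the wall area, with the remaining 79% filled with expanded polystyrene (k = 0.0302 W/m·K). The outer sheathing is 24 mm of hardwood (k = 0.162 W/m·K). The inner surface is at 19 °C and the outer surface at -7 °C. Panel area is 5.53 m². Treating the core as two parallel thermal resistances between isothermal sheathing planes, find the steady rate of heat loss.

Q ≈ 813 W

Sheathing layers in series; stud and cavity paths in parallel between them.
R_inner = 0.017/(1.09×5.53) = 0.00282 K/W
R_stud  = 0.13/(47.4×0.21×5.53) = 0.002362 K/W
R_cav   = 0.13/(0.0302×0.79×5.53) = 0.9853 K/W
1/R_core = 1/R_stud + 1/R_cav → R_core = 0.002356 K/W
R_outer = 0.024/(0.162×5.53) = 0.02679 K/W
R_total = 0.03197 K/W
Q = ΔT/R_total = 26/0.03197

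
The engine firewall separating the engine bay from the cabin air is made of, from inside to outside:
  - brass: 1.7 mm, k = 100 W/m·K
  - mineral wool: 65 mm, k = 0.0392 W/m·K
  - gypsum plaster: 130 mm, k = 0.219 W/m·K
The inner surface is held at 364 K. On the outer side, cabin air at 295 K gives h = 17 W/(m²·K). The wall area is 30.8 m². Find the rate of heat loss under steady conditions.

Model the wall as resistances in series:
R_brass = L/(kA) = 0.0017/(100×30.8) = 5.519×10^-7 K/W
R_mineral wool = L/(kA) = 0.065/(0.0392×30.8) = 0.05384 K/W
R_gypsum plaster = L/(kA) = 0.13/(0.219×30.8) = 0.01927 K/W
R_outer film = 1/(h_o·A) = 1/(17×30.8) = 0.00191 K/W
R_total = 0.07502 K/W
Q = ΔT / R_total = 69 / 0.07502

Q ≈ 920 W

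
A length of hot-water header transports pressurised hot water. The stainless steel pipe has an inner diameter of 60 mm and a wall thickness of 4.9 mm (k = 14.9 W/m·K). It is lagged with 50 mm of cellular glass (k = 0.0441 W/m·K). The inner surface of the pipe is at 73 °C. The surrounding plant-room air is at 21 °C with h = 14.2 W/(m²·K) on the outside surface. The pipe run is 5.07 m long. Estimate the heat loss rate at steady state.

Cylindrical conduction, so R = ln(r₂/r₁)/(2πkL) per layer, in series:
R_stainless steel pipe wall = ln(34.9/30)/(2π×14.9×5.07) = 3.187×10^-4 K/W
R_cellular glass = ln(84.9/34.9)/(2π×0.0441×5.07) = 0.6328 K/W
R_outer film = 1/(h_o·2πr_oL) = 1/(14.2×2π×0.0849×5.07) = 0.02604 K/W
R_total = 0.6592 K/W
Q = ΔT/R_total = 52/0.6592

Q ≈ 78.9 W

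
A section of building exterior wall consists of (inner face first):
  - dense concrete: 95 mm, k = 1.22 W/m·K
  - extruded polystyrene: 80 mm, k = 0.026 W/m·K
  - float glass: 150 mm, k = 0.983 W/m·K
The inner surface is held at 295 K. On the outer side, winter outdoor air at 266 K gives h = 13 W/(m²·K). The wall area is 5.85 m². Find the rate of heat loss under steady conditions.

Q ≈ 50.1 W

Treating each layer as a thermal resistance in series:
R_dense concrete = L/(kA) = 0.095/(1.22×5.85) = 0.01331 K/W
R_extruded polystyrene = L/(kA) = 0.08/(0.026×5.85) = 0.526 K/W
R_float glass = L/(kA) = 0.15/(0.983×5.85) = 0.02608 K/W
R_outer film = 1/(h_o·A) = 1/(13×5.85) = 0.01315 K/W
R_total = 0.5785 K/W
Q = ΔT / R_total = 29 / 0.5785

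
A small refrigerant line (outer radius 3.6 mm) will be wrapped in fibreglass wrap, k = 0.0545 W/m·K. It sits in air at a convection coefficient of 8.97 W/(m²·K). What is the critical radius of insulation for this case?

For a cylinder r_cr = k/h = 0.0545/8.97
r_cr = 6.08 mm; since the bare radius (3.6 mm) is below r_cr, adding a thin layer of insulation will *increase* heat loss.

r_cr ≈ 6.08 mm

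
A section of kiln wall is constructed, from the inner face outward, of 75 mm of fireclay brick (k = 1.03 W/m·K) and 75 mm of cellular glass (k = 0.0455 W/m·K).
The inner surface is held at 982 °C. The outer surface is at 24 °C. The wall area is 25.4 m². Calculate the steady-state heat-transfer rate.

Series thermal resistances:
R_fireclay brick = L/(kA) = 0.075/(1.03×25.4) = 0.002867 K/W
R_cellular glass = L/(kA) = 0.075/(0.0455×25.4) = 0.0649 K/W
R_total = 0.06776 K/W
Q = ΔT / R_total = 958 / 0.06776

Q ≈ 14100 W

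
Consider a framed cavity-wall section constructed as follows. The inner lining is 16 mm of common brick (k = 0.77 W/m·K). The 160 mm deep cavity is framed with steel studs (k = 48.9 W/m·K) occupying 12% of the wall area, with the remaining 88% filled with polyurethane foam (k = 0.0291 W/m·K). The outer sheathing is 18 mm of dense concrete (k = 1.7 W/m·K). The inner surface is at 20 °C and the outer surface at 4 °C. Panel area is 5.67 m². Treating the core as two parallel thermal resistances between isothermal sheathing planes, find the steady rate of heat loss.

Sheathing layers in series; stud and cavity paths in parallel between them.
R_inner = 0.016/(0.77×5.67) = 0.003665 K/W
R_stud  = 0.16/(48.9×0.12×5.67) = 0.004809 K/W
R_cav   = 0.16/(0.0291×0.88×5.67) = 1.102 K/W
1/R_core = 1/R_stud + 1/R_cav → R_core = 0.004788 K/W
R_outer = 0.018/(1.7×5.67) = 0.001867 K/W
R_total = 0.01032 K/W
Q = ΔT/R_total = 16/0.01032

Q ≈ 1550 W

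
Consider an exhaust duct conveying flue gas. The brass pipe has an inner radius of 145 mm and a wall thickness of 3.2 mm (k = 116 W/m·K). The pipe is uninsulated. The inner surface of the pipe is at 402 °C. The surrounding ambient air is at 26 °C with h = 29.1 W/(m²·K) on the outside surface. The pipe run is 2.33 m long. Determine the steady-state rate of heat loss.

Q ≈ 23700 W

Per-layer cylindrical resistances, series-summed:
R_brass pipe wall = ln(148.2/145)/(2π×116×2.33) = 1.285×10^-5 K/W
R_outer film = 1/(h_o·2πr_oL) = 1/(29.1×2π×0.1482×2.33) = 0.01584 K/W
R_total = 0.01585 K/W
Q = ΔT/R_total = 376/0.01585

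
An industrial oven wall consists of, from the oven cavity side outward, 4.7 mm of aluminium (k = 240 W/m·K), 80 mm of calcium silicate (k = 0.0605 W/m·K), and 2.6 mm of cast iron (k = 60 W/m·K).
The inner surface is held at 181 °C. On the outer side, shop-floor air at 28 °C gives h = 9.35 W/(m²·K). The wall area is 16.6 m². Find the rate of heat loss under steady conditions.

Series thermal resistances:
R_aluminium = L/(kA) = 0.0047/(240×16.6) = 1.18×10^-6 K/W
R_calcium silicate = L/(kA) = 0.08/(0.0605×16.6) = 0.07966 K/W
R_cast iron = L/(kA) = 0.0026/(60×16.6) = 2.61×10^-6 K/W
R_outer film = 1/(h_o·A) = 1/(9.35×16.6) = 0.006443 K/W
R_total = 0.0861 K/W
Q = ΔT / R_total = 153 / 0.0861

Q ≈ 1780 W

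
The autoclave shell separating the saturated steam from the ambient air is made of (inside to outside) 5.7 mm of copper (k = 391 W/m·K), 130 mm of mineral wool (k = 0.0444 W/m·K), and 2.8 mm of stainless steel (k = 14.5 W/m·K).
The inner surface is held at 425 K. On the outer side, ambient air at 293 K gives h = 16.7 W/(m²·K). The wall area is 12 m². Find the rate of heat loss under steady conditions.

Q ≈ 530 W

Thermal resistances in series:
R_copper = L/(kA) = 0.0057/(391×12) = 1.215×10^-6 K/W
R_mineral wool = L/(kA) = 0.13/(0.0444×12) = 0.244 K/W
R_stainless steel = L/(kA) = 0.0028/(14.5×12) = 1.609×10^-5 K/W
R_outer film = 1/(h_o·A) = 1/(16.7×12) = 0.00499 K/W
R_total = 0.249 K/W
Q = ΔT / R_total = 132 / 0.249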